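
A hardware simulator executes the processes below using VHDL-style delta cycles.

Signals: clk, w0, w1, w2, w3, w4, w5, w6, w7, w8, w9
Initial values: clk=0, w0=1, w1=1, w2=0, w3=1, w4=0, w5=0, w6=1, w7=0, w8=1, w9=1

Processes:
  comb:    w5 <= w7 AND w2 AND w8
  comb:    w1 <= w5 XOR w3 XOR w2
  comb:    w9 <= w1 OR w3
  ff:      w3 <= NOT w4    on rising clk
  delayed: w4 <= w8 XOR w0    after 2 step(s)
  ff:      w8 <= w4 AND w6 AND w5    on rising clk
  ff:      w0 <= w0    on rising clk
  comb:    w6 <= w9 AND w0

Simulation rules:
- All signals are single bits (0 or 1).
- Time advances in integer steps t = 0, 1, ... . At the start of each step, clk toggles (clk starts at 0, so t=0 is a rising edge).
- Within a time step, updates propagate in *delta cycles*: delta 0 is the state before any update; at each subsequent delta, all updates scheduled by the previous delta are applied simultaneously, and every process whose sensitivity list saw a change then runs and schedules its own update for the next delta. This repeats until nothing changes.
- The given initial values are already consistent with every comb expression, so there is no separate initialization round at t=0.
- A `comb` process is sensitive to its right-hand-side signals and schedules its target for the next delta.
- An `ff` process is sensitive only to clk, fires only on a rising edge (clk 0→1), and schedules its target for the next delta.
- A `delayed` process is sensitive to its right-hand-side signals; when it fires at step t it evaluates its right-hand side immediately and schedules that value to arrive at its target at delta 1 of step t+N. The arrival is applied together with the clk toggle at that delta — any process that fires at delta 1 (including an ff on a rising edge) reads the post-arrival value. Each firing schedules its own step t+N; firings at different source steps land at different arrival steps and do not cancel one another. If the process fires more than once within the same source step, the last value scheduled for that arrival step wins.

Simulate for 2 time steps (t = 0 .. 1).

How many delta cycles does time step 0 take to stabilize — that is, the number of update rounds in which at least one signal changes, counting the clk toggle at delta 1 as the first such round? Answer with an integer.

2

t=0 Δ0: w9=1 w7=0 w0=1 w4=0 w3=1 w8=1 w6=1 w5=0 w1=1 clk=0 w2=0
  Δ1: clk:0→1
  Δ2: w8:1→0
  (2Δ to stable)
t=1 Δ0: w9=1 w7=0 w0=1 w4=0 w3=1 w8=0 w6=1 w5=0 w1=1 clk=1 w2=0
  Δ1: clk:1→0
  (1Δ to stable)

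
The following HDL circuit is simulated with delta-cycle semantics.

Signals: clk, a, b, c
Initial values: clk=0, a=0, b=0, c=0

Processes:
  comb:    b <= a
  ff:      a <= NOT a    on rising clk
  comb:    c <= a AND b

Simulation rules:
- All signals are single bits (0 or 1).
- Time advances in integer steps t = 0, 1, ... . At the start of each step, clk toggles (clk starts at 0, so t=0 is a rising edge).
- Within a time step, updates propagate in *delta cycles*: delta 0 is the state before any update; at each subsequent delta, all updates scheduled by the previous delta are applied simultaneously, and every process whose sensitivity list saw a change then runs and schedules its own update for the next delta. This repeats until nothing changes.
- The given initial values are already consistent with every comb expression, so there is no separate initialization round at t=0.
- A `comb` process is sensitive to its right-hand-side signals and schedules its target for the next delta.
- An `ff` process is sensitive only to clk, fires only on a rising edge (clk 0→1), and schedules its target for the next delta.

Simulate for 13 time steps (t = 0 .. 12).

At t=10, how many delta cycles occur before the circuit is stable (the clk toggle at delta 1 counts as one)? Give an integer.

t=0 Δ0: clk=0 c=0 b=0 a=0
  Δ1: clk:0→1
  Δ2: a:0→1
  Δ3: b:0→1
  Δ4: c:0→1
  (4Δ to stable)
t=1 Δ0: clk=1 c=1 b=1 a=1
  Δ1: clk:1→0
  (1Δ to stable)
t=2 Δ0: clk=0 c=1 b=1 a=1
  Δ1: clk:0→1
  Δ2: a:1→0
  Δ3: c:1→0, b:1→0
  (3Δ to stable)
t=3 Δ0: clk=1 c=0 b=0 a=0
  Δ1: clk:1→0
  (1Δ to stable)
t=4 Δ0: clk=0 c=0 b=0 a=0
  Δ1: clk:0→1
  Δ2: a:0→1
  Δ3: b:0→1
  Δ4: c:0→1
  (4Δ to stable)
t=5 Δ0: clk=1 c=1 b=1 a=1
  Δ1: clk:1→0
  (1Δ to stable)
t=6 Δ0: clk=0 c=1 b=1 a=1
  Δ1: clk:0→1
  Δ2: a:1→0
  Δ3: c:1→0, b:1→0
  (3Δ to stable)
t=7 Δ0: clk=1 c=0 b=0 a=0
  Δ1: clk:1→0
  (1Δ to stable)
t=8 Δ0: clk=0 c=0 b=0 a=0
  Δ1: clk:0→1
  Δ2: a:0→1
  Δ3: b:0→1
  Δ4: c:0→1
  (4Δ to stable)
t=9 Δ0: clk=1 c=1 b=1 a=1
  Δ1: clk:1→0
  (1Δ to stable)
t=10 Δ0: clk=0 c=1 b=1 a=1
  Δ1: clk:0→1
  Δ2: a:1→0
  Δ3: c:1→0, b:1→0
  (3Δ to stable)
t=11 Δ0: clk=1 c=0 b=0 a=0
  Δ1: clk:1→0
  (1Δ to stable)
t=12 Δ0: clk=0 c=0 b=0 a=0
  Δ1: clk:0→1
  Δ2: a:0→1
  Δ3: b:0→1
  Δ4: c:0→1
  (4Δ to stable)

3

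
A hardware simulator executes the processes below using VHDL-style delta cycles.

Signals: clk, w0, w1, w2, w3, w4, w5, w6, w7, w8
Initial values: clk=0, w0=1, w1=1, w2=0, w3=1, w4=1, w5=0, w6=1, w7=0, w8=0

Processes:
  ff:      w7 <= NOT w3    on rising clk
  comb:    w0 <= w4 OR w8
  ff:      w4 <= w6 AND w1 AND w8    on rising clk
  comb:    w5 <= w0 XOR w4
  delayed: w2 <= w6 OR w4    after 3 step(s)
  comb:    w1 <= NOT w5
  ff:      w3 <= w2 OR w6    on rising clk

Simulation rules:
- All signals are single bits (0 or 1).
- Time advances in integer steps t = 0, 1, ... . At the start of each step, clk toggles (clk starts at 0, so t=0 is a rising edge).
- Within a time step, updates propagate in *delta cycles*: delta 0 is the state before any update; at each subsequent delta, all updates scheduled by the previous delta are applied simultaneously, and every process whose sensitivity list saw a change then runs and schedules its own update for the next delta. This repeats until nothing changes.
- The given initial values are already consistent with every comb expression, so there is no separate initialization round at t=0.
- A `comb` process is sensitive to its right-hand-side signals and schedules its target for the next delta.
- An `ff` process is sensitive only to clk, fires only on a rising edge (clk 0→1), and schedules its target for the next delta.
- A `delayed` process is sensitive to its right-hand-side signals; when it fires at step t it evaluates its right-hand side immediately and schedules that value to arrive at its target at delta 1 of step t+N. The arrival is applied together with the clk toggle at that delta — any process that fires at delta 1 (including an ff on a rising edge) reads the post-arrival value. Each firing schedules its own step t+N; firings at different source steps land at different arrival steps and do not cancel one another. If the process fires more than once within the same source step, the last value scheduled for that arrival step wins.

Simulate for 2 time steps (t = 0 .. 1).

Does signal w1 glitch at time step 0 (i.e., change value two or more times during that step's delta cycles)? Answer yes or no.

t0.Δ0 w1=1 w8=0 w6=1 w2=0 w5=0 clk=0 w7=0 w4=1 w0=1 w3=1
t0.Δ1 w1=1 w8=0 w6=1 w2=0 w5=0 clk=1 w7=0 w4=1 w0=1 w3=1
t0.Δ2 w1=1 w8=0 w6=1 w2=0 w5=0 clk=1 w7=0 w4=0 w0=1 w3=1
t0.Δ3 w1=1 w8=0 w6=1 w2=0 w5=1 clk=1 w7=0 w4=0 w0=0 w3=1
t0.Δ4 w1=0 w8=0 w6=1 w2=0 w5=0 clk=1 w7=0 w4=0 w0=0 w3=1
t0.Δ5 w1=1 w8=0 w6=1 w2=0 w5=0 clk=1 w7=0 w4=0 w0=0 w3=1
t1.Δ0 w1=1 w8=0 w6=1 w2=0 w5=0 clk=1 w7=0 w4=0 w0=0 w3=1
t1.Δ1 w1=1 w8=0 w6=1 w2=0 w5=0 clk=0 w7=0 w4=0 w0=0 w3=1

yes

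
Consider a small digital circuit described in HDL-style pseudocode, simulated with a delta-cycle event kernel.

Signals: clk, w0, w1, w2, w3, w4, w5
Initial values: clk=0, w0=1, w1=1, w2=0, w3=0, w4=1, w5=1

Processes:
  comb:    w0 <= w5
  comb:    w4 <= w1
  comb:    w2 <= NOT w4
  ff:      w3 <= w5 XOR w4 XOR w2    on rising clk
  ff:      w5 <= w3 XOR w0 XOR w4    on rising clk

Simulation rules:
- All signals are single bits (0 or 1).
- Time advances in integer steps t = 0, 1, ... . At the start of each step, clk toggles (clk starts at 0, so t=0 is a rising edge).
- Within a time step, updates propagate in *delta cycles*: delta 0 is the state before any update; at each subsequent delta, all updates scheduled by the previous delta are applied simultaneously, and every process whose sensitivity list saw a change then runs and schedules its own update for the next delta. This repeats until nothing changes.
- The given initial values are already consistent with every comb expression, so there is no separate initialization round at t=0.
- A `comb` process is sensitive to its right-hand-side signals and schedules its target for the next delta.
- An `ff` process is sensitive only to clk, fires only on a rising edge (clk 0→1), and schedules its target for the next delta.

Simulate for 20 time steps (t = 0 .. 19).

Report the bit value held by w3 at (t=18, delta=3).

t0.Δ0 w5=1 w2=0 w4=1 clk=0 w1=1 w0=1 w3=0
t0.Δ1 w5=1 w2=0 w4=1 clk=1 w1=1 w0=1 w3=0
t0.Δ2 w5=0 w2=0 w4=1 clk=1 w1=1 w0=1 w3=0
t0.Δ3 w5=0 w2=0 w4=1 clk=1 w1=1 w0=0 w3=0
t1.Δ0 w5=0 w2=0 w4=1 clk=1 w1=1 w0=0 w3=0
t1.Δ1 w5=0 w2=0 w4=1 clk=0 w1=1 w0=0 w3=0
t2.Δ0 w5=0 w2=0 w4=1 clk=0 w1=1 w0=0 w3=0
t2.Δ1 w5=0 w2=0 w4=1 clk=1 w1=1 w0=0 w3=0
t2.Δ2 w5=1 w2=0 w4=1 clk=1 w1=1 w0=0 w3=1
t2.Δ3 w5=1 w2=0 w4=1 clk=1 w1=1 w0=1 w3=1
t3.Δ0 w5=1 w2=0 w4=1 clk=1 w1=1 w0=1 w3=1
t3.Δ1 w5=1 w2=0 w4=1 clk=0 w1=1 w0=1 w3=1
t4.Δ0 w5=1 w2=0 w4=1 clk=0 w1=1 w0=1 w3=1
t4.Δ1 w5=1 w2=0 w4=1 clk=1 w1=1 w0=1 w3=1
t4.Δ2 w5=1 w2=0 w4=1 clk=1 w1=1 w0=1 w3=0
t5.Δ0 w5=1 w2=0 w4=1 clk=1 w1=1 w0=1 w3=0
t5.Δ1 w5=1 w2=0 w4=1 clk=0 w1=1 w0=1 w3=0
t6.Δ0 w5=1 w2=0 w4=1 clk=0 w1=1 w0=1 w3=0
t6.Δ1 w5=1 w2=0 w4=1 clk=1 w1=1 w0=1 w3=0
t6.Δ2 w5=0 w2=0 w4=1 clk=1 w1=1 w0=1 w3=0
t6.Δ3 w5=0 w2=0 w4=1 clk=1 w1=1 w0=0 w3=0
t7.Δ0 w5=0 w2=0 w4=1 clk=1 w1=1 w0=0 w3=0
t7.Δ1 w5=0 w2=0 w4=1 clk=0 w1=1 w0=0 w3=0
t8.Δ0 w5=0 w2=0 w4=1 clk=0 w1=1 w0=0 w3=0
t8.Δ1 w5=0 w2=0 w4=1 clk=1 w1=1 w0=0 w3=0
t8.Δ2 w5=1 w2=0 w4=1 clk=1 w1=1 w0=0 w3=1
t8.Δ3 w5=1 w2=0 w4=1 clk=1 w1=1 w0=1 w3=1
t9.Δ0 w5=1 w2=0 w4=1 clk=1 w1=1 w0=1 w3=1
t9.Δ1 w5=1 w2=0 w4=1 clk=0 w1=1 w0=1 w3=1
t10.Δ0 w5=1 w2=0 w4=1 clk=0 w1=1 w0=1 w3=1
t10.Δ1 w5=1 w2=0 w4=1 clk=1 w1=1 w0=1 w3=1
t10.Δ2 w5=1 w2=0 w4=1 clk=1 w1=1 w0=1 w3=0
t11.Δ0 w5=1 w2=0 w4=1 clk=1 w1=1 w0=1 w3=0
t11.Δ1 w5=1 w2=0 w4=1 clk=0 w1=1 w0=1 w3=0
t12.Δ0 w5=1 w2=0 w4=1 clk=0 w1=1 w0=1 w3=0
t12.Δ1 w5=1 w2=0 w4=1 clk=1 w1=1 w0=1 w3=0
t12.Δ2 w5=0 w2=0 w4=1 clk=1 w1=1 w0=1 w3=0
t12.Δ3 w5=0 w2=0 w4=1 clk=1 w1=1 w0=0 w3=0
t13.Δ0 w5=0 w2=0 w4=1 clk=1 w1=1 w0=0 w3=0
t13.Δ1 w5=0 w2=0 w4=1 clk=0 w1=1 w0=0 w3=0
t14.Δ0 w5=0 w2=0 w4=1 clk=0 w1=1 w0=0 w3=0
t14.Δ1 w5=0 w2=0 w4=1 clk=1 w1=1 w0=0 w3=0
t14.Δ2 w5=1 w2=0 w4=1 clk=1 w1=1 w0=0 w3=1
t14.Δ3 w5=1 w2=0 w4=1 clk=1 w1=1 w0=1 w3=1
t15.Δ0 w5=1 w2=0 w4=1 clk=1 w1=1 w0=1 w3=1
t15.Δ1 w5=1 w2=0 w4=1 clk=0 w1=1 w0=1 w3=1
t16.Δ0 w5=1 w2=0 w4=1 clk=0 w1=1 w0=1 w3=1
t16.Δ1 w5=1 w2=0 w4=1 clk=1 w1=1 w0=1 w3=1
t16.Δ2 w5=1 w2=0 w4=1 clk=1 w1=1 w0=1 w3=0
t17.Δ0 w5=1 w2=0 w4=1 clk=1 w1=1 w0=1 w3=0
t17.Δ1 w5=1 w2=0 w4=1 clk=0 w1=1 w0=1 w3=0
t18.Δ0 w5=1 w2=0 w4=1 clk=0 w1=1 w0=1 w3=0
t18.Δ1 w5=1 w2=0 w4=1 clk=1 w1=1 w0=1 w3=0
t18.Δ2 w5=0 w2=0 w4=1 clk=1 w1=1 w0=1 w3=0
t18.Δ3 w5=0 w2=0 w4=1 clk=1 w1=1 w0=0 w3=0
t19.Δ0 w5=0 w2=0 w4=1 clk=1 w1=1 w0=0 w3=0
t19.Δ1 w5=0 w2=0 w4=1 clk=0 w1=1 w0=0 w3=0

0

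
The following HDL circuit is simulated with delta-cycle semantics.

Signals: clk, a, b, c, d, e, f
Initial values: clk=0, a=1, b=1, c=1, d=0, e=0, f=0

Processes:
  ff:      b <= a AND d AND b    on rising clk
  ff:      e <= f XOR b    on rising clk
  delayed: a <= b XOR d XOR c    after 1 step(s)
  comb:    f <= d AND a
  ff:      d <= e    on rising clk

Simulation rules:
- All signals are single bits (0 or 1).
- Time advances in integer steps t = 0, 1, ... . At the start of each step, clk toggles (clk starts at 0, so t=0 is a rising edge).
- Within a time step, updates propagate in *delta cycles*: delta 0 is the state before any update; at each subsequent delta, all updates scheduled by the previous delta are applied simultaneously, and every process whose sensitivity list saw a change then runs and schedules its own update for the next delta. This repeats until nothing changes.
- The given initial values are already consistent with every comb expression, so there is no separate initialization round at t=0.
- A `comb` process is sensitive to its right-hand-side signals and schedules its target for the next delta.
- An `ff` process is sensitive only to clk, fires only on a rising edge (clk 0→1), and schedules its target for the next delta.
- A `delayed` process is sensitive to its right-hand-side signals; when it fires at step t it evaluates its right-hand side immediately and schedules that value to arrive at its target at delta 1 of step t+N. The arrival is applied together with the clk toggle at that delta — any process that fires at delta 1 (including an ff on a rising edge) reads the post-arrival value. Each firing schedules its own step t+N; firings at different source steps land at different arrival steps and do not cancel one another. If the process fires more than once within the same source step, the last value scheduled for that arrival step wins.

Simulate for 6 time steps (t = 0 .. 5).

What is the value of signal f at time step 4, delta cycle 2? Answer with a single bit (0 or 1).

t=0 Δ0: b=1 e=0 a=1 d=0 f=0 clk=0 c=1
  Δ1: clk:0→1
  Δ2: b:1→0, e:0→1
  (2Δ to stable)
t=1 Δ0: b=0 e=1 a=1 d=0 f=0 clk=1 c=1
  Δ1: clk:1→0
  (1Δ to stable)
t=2 Δ0: b=0 e=1 a=1 d=0 f=0 clk=0 c=1
  Δ1: clk:0→1
  Δ2: e:1→0, d:0→1
  Δ3: f:0→1
  (3Δ to stable)
t=3 Δ0: b=0 e=0 a=1 d=1 f=1 clk=1 c=1
  Δ1: a:1→0, clk:1→0
  Δ2: f:1→0
  (2Δ to stable)
t=4 Δ0: b=0 e=0 a=0 d=1 f=0 clk=0 c=1
  Δ1: clk:0→1
  Δ2: d:1→0
  (2Δ to stable)
t=5 Δ0: b=0 e=0 a=0 d=0 f=0 clk=1 c=1
  Δ1: a:0→1, clk:1→0
  (1Δ to stable)

0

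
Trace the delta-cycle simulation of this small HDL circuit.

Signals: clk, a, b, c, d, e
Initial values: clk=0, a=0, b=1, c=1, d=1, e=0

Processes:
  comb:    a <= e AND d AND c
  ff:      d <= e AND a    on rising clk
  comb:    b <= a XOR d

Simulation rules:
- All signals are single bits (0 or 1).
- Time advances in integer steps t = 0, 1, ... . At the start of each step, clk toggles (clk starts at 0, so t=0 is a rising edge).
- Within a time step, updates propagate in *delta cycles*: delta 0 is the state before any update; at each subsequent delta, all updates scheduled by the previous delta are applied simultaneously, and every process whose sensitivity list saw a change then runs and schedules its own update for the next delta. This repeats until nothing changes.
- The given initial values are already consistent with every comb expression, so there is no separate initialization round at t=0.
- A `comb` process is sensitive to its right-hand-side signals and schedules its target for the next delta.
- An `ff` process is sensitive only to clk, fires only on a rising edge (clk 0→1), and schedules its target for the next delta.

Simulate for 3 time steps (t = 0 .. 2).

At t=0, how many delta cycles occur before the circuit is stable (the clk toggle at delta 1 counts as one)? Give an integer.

3

t0.Δ0 c=1 clk=0 d=1 a=0 e=0 b=1
t0.Δ1 c=1 clk=1 d=1 a=0 e=0 b=1
t0.Δ2 c=1 clk=1 d=0 a=0 e=0 b=1
t0.Δ3 c=1 clk=1 d=0 a=0 e=0 b=0
t1.Δ0 c=1 clk=1 d=0 a=0 e=0 b=0
t1.Δ1 c=1 clk=0 d=0 a=0 e=0 b=0
t2.Δ0 c=1 clk=0 d=0 a=0 e=0 b=0
t2.Δ1 c=1 clk=1 d=0 a=0 e=0 b=0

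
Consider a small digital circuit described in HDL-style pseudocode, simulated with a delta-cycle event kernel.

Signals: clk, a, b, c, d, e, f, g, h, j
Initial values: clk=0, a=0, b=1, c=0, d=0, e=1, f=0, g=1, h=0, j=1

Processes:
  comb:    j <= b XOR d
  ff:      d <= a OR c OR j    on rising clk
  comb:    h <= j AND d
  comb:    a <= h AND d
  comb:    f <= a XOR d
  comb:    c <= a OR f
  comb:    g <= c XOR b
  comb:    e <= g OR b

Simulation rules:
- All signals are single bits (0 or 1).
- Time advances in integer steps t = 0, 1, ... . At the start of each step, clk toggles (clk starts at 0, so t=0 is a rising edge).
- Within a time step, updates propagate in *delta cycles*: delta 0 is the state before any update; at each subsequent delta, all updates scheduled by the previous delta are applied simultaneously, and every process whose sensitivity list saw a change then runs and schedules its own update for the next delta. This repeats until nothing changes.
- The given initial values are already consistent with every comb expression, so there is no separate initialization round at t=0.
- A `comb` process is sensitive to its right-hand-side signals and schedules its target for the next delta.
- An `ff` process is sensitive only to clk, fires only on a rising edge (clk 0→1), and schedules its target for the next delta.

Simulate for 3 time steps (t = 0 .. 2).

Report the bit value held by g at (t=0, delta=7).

t0.Δ0 e=1 h=0 b=1 j=1 g=1 clk=0 d=0 a=0 c=0 f=0
t0.Δ1 e=1 h=0 b=1 j=1 g=1 clk=1 d=0 a=0 c=0 f=0
t0.Δ2 e=1 h=0 b=1 j=1 g=1 clk=1 d=1 a=0 c=0 f=0
t0.Δ3 e=1 h=1 b=1 j=0 g=1 clk=1 d=1 a=0 c=0 f=1
t0.Δ4 e=1 h=0 b=1 j=0 g=1 clk=1 d=1 a=1 c=1 f=1
t0.Δ5 e=1 h=0 b=1 j=0 g=0 clk=1 d=1 a=0 c=1 f=0
t0.Δ6 e=1 h=0 b=1 j=0 g=0 clk=1 d=1 a=0 c=0 f=1
t0.Δ7 e=1 h=0 b=1 j=0 g=1 clk=1 d=1 a=0 c=1 f=1
t0.Δ8 e=1 h=0 b=1 j=0 g=0 clk=1 d=1 a=0 c=1 f=1
t1.Δ0 e=1 h=0 b=1 j=0 g=0 clk=1 d=1 a=0 c=1 f=1
t1.Δ1 e=1 h=0 b=1 j=0 g=0 clk=0 d=1 a=0 c=1 f=1
t2.Δ0 e=1 h=0 b=1 j=0 g=0 clk=0 d=1 a=0 c=1 f=1
t2.Δ1 e=1 h=0 b=1 j=0 g=0 clk=1 d=1 a=0 c=1 f=1

1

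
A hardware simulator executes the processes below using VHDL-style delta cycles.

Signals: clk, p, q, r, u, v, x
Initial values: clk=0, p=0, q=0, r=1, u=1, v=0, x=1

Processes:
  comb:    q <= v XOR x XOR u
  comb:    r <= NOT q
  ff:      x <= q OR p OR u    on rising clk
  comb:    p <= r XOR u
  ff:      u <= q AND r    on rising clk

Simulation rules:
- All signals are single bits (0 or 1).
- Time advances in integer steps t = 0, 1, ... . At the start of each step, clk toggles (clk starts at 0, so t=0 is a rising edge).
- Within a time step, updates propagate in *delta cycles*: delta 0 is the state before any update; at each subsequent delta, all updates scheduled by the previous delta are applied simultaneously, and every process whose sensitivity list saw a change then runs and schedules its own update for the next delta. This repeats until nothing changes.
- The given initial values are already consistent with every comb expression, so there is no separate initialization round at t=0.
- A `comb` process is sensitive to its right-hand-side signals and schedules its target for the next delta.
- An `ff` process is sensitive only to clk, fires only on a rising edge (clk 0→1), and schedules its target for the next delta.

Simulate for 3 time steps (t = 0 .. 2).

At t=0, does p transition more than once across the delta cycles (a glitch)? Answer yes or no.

t0.Δ0 u=1 x=1 p=0 q=0 r=1 clk=0 v=0
t0.Δ1 u=1 x=1 p=0 q=0 r=1 clk=1 v=0
t0.Δ2 u=0 x=1 p=0 q=0 r=1 clk=1 v=0
t0.Δ3 u=0 x=1 p=1 q=1 r=1 clk=1 v=0
t0.Δ4 u=0 x=1 p=1 q=1 r=0 clk=1 v=0
t0.Δ5 u=0 x=1 p=0 q=1 r=0 clk=1 v=0
t1.Δ0 u=0 x=1 p=0 q=1 r=0 clk=1 v=0
t1.Δ1 u=0 x=1 p=0 q=1 r=0 clk=0 v=0
t2.Δ0 u=0 x=1 p=0 q=1 r=0 clk=0 v=0
t2.Δ1 u=0 x=1 p=0 q=1 r=0 clk=1 v=0

yes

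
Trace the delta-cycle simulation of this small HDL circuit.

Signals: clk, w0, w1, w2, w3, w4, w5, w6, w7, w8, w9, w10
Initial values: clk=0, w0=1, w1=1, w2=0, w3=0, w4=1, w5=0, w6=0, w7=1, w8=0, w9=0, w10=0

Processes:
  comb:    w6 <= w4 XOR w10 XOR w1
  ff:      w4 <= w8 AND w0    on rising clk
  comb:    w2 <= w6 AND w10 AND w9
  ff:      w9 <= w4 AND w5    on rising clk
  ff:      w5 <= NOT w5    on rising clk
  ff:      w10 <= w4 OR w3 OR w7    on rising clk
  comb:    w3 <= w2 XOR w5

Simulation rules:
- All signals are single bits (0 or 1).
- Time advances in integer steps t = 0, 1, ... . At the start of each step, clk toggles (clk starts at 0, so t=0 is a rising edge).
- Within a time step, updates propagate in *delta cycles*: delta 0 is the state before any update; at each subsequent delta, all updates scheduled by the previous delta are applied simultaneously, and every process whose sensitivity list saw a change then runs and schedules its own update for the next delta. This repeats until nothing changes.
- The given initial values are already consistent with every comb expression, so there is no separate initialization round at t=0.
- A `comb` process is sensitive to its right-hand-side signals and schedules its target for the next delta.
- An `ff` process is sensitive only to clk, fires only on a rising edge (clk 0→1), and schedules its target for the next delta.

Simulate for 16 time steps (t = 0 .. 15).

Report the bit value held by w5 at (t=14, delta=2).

t0.Δ0 w0=1 w2=0 clk=0 w4=1 w10=0 w9=0 w8=0 w7=1 w5=0 w3=0 w1=1 w6=0
t0.Δ1 w0=1 w2=0 clk=1 w4=1 w10=0 w9=0 w8=0 w7=1 w5=0 w3=0 w1=1 w6=0
t0.Δ2 w0=1 w2=0 clk=1 w4=0 w10=1 w9=0 w8=0 w7=1 w5=1 w3=0 w1=1 w6=0
t0.Δ3 w0=1 w2=0 clk=1 w4=0 w10=1 w9=0 w8=0 w7=1 w5=1 w3=1 w1=1 w6=0
t1.Δ0 w0=1 w2=0 clk=1 w4=0 w10=1 w9=0 w8=0 w7=1 w5=1 w3=1 w1=1 w6=0
t1.Δ1 w0=1 w2=0 clk=0 w4=0 w10=1 w9=0 w8=0 w7=1 w5=1 w3=1 w1=1 w6=0
t2.Δ0 w0=1 w2=0 clk=0 w4=0 w10=1 w9=0 w8=0 w7=1 w5=1 w3=1 w1=1 w6=0
t2.Δ1 w0=1 w2=0 clk=1 w4=0 w10=1 w9=0 w8=0 w7=1 w5=1 w3=1 w1=1 w6=0
t2.Δ2 w0=1 w2=0 clk=1 w4=0 w10=1 w9=0 w8=0 w7=1 w5=0 w3=1 w1=1 w6=0
t2.Δ3 w0=1 w2=0 clk=1 w4=0 w10=1 w9=0 w8=0 w7=1 w5=0 w3=0 w1=1 w6=0
t3.Δ0 w0=1 w2=0 clk=1 w4=0 w10=1 w9=0 w8=0 w7=1 w5=0 w3=0 w1=1 w6=0
t3.Δ1 w0=1 w2=0 clk=0 w4=0 w10=1 w9=0 w8=0 w7=1 w5=0 w3=0 w1=1 w6=0
t4.Δ0 w0=1 w2=0 clk=0 w4=0 w10=1 w9=0 w8=0 w7=1 w5=0 w3=0 w1=1 w6=0
t4.Δ1 w0=1 w2=0 clk=1 w4=0 w10=1 w9=0 w8=0 w7=1 w5=0 w3=0 w1=1 w6=0
t4.Δ2 w0=1 w2=0 clk=1 w4=0 w10=1 w9=0 w8=0 w7=1 w5=1 w3=0 w1=1 w6=0
t4.Δ3 w0=1 w2=0 clk=1 w4=0 w10=1 w9=0 w8=0 w7=1 w5=1 w3=1 w1=1 w6=0
t5.Δ0 w0=1 w2=0 clk=1 w4=0 w10=1 w9=0 w8=0 w7=1 w5=1 w3=1 w1=1 w6=0
t5.Δ1 w0=1 w2=0 clk=0 w4=0 w10=1 w9=0 w8=0 w7=1 w5=1 w3=1 w1=1 w6=0
t6.Δ0 w0=1 w2=0 clk=0 w4=0 w10=1 w9=0 w8=0 w7=1 w5=1 w3=1 w1=1 w6=0
t6.Δ1 w0=1 w2=0 clk=1 w4=0 w10=1 w9=0 w8=0 w7=1 w5=1 w3=1 w1=1 w6=0
t6.Δ2 w0=1 w2=0 clk=1 w4=0 w10=1 w9=0 w8=0 w7=1 w5=0 w3=1 w1=1 w6=0
t6.Δ3 w0=1 w2=0 clk=1 w4=0 w10=1 w9=0 w8=0 w7=1 w5=0 w3=0 w1=1 w6=0
t7.Δ0 w0=1 w2=0 clk=1 w4=0 w10=1 w9=0 w8=0 w7=1 w5=0 w3=0 w1=1 w6=0
t7.Δ1 w0=1 w2=0 clk=0 w4=0 w10=1 w9=0 w8=0 w7=1 w5=0 w3=0 w1=1 w6=0
t8.Δ0 w0=1 w2=0 clk=0 w4=0 w10=1 w9=0 w8=0 w7=1 w5=0 w3=0 w1=1 w6=0
t8.Δ1 w0=1 w2=0 clk=1 w4=0 w10=1 w9=0 w8=0 w7=1 w5=0 w3=0 w1=1 w6=0
t8.Δ2 w0=1 w2=0 clk=1 w4=0 w10=1 w9=0 w8=0 w7=1 w5=1 w3=0 w1=1 w6=0
t8.Δ3 w0=1 w2=0 clk=1 w4=0 w10=1 w9=0 w8=0 w7=1 w5=1 w3=1 w1=1 w6=0
t9.Δ0 w0=1 w2=0 clk=1 w4=0 w10=1 w9=0 w8=0 w7=1 w5=1 w3=1 w1=1 w6=0
t9.Δ1 w0=1 w2=0 clk=0 w4=0 w10=1 w9=0 w8=0 w7=1 w5=1 w3=1 w1=1 w6=0
t10.Δ0 w0=1 w2=0 clk=0 w4=0 w10=1 w9=0 w8=0 w7=1 w5=1 w3=1 w1=1 w6=0
t10.Δ1 w0=1 w2=0 clk=1 w4=0 w10=1 w9=0 w8=0 w7=1 w5=1 w3=1 w1=1 w6=0
t10.Δ2 w0=1 w2=0 clk=1 w4=0 w10=1 w9=0 w8=0 w7=1 w5=0 w3=1 w1=1 w6=0
t10.Δ3 w0=1 w2=0 clk=1 w4=0 w10=1 w9=0 w8=0 w7=1 w5=0 w3=0 w1=1 w6=0
t11.Δ0 w0=1 w2=0 clk=1 w4=0 w10=1 w9=0 w8=0 w7=1 w5=0 w3=0 w1=1 w6=0
t11.Δ1 w0=1 w2=0 clk=0 w4=0 w10=1 w9=0 w8=0 w7=1 w5=0 w3=0 w1=1 w6=0
t12.Δ0 w0=1 w2=0 clk=0 w4=0 w10=1 w9=0 w8=0 w7=1 w5=0 w3=0 w1=1 w6=0
t12.Δ1 w0=1 w2=0 clk=1 w4=0 w10=1 w9=0 w8=0 w7=1 w5=0 w3=0 w1=1 w6=0
t12.Δ2 w0=1 w2=0 clk=1 w4=0 w10=1 w9=0 w8=0 w7=1 w5=1 w3=0 w1=1 w6=0
t12.Δ3 w0=1 w2=0 clk=1 w4=0 w10=1 w9=0 w8=0 w7=1 w5=1 w3=1 w1=1 w6=0
t13.Δ0 w0=1 w2=0 clk=1 w4=0 w10=1 w9=0 w8=0 w7=1 w5=1 w3=1 w1=1 w6=0
t13.Δ1 w0=1 w2=0 clk=0 w4=0 w10=1 w9=0 w8=0 w7=1 w5=1 w3=1 w1=1 w6=0
t14.Δ0 w0=1 w2=0 clk=0 w4=0 w10=1 w9=0 w8=0 w7=1 w5=1 w3=1 w1=1 w6=0
t14.Δ1 w0=1 w2=0 clk=1 w4=0 w10=1 w9=0 w8=0 w7=1 w5=1 w3=1 w1=1 w6=0
t14.Δ2 w0=1 w2=0 clk=1 w4=0 w10=1 w9=0 w8=0 w7=1 w5=0 w3=1 w1=1 w6=0
t14.Δ3 w0=1 w2=0 clk=1 w4=0 w10=1 w9=0 w8=0 w7=1 w5=0 w3=0 w1=1 w6=0
t15.Δ0 w0=1 w2=0 clk=1 w4=0 w10=1 w9=0 w8=0 w7=1 w5=0 w3=0 w1=1 w6=0
t15.Δ1 w0=1 w2=0 clk=0 w4=0 w10=1 w9=0 w8=0 w7=1 w5=0 w3=0 w1=1 w6=0

0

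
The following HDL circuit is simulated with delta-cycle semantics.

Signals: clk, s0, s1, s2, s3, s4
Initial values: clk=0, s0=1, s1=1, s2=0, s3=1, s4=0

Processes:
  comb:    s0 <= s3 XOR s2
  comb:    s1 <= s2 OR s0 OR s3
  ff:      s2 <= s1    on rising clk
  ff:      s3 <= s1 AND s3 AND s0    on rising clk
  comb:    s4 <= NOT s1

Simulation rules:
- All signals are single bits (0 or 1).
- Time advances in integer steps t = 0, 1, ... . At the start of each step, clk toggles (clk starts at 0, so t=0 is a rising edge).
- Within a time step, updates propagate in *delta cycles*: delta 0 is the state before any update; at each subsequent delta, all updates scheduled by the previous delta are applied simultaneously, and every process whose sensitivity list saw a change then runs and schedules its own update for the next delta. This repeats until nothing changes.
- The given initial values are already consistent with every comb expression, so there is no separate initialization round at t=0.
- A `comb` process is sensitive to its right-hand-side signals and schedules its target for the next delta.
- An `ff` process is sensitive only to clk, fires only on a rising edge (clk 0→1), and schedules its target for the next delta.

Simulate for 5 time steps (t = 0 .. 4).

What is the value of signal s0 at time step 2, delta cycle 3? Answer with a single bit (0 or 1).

1

[bits: s3,s2,clk,s4,s1,s0]
t=0: Δ0=100011 Δ1=101011 Δ2=111011 Δ3=111010 | 3Δ
t=1: Δ0=111010 Δ1=110010 | 1Δ
t=2: Δ0=110010 Δ1=111010 Δ2=011010 Δ3=011011 | 3Δ
t=3: Δ0=011011 Δ1=010011 | 1Δ
t=4: Δ0=010011 Δ1=011011 | 1Δ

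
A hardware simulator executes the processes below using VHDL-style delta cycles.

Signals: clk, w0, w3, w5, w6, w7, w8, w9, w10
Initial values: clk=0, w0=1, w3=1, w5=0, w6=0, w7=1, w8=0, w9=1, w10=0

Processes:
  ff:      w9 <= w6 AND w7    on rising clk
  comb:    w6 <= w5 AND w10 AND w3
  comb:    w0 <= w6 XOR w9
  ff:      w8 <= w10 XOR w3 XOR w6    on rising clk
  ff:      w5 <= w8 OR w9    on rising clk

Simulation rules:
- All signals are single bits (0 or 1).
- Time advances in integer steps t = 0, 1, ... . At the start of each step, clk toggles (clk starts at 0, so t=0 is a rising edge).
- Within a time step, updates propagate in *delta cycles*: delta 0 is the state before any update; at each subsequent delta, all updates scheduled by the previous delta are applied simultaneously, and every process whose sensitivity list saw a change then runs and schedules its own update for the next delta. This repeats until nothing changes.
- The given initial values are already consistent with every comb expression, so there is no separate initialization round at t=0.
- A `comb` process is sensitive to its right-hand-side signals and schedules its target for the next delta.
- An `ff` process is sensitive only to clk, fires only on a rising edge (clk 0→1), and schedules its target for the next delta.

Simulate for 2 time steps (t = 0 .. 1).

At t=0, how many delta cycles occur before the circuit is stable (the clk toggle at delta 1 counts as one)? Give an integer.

3

t=0 Δ0: w6=0 w3=1 w0=1 w8=0 w9=1 clk=0 w7=1 w5=0 w10=0
  Δ1: clk:0→1
  Δ2: w8:0→1, w9:1→0, w5:0→1
  Δ3: w0:1→0
  (3Δ to stable)
t=1 Δ0: w6=0 w3=1 w0=0 w8=1 w9=0 clk=1 w7=1 w5=1 w10=0
  Δ1: clk:1→0
  (1Δ to stable)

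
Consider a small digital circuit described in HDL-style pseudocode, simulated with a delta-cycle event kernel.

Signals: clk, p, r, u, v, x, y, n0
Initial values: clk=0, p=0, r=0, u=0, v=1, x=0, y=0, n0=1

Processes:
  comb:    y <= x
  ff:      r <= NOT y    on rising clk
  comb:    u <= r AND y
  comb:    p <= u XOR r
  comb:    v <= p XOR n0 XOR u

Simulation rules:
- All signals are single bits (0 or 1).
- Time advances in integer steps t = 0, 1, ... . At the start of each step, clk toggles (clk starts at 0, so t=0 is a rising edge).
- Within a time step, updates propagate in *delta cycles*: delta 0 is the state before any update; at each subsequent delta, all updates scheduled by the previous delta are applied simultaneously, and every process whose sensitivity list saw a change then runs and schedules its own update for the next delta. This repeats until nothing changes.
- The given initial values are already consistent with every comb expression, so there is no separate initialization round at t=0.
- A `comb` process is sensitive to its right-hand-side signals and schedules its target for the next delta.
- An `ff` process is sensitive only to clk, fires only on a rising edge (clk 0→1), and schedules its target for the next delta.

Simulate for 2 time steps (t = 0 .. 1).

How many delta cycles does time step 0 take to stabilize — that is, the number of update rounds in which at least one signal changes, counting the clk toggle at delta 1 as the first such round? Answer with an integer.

t=0 Δ0: v=1 r=0 y=0 x=0 u=0 p=0 clk=0 n0=1
  Δ1: clk:0→1
  Δ2: r:0→1
  Δ3: p:0→1
  Δ4: v:1→0
  (4Δ to stable)
t=1 Δ0: v=0 r=1 y=0 x=0 u=0 p=1 clk=1 n0=1
  Δ1: clk:1→0
  (1Δ to stable)

4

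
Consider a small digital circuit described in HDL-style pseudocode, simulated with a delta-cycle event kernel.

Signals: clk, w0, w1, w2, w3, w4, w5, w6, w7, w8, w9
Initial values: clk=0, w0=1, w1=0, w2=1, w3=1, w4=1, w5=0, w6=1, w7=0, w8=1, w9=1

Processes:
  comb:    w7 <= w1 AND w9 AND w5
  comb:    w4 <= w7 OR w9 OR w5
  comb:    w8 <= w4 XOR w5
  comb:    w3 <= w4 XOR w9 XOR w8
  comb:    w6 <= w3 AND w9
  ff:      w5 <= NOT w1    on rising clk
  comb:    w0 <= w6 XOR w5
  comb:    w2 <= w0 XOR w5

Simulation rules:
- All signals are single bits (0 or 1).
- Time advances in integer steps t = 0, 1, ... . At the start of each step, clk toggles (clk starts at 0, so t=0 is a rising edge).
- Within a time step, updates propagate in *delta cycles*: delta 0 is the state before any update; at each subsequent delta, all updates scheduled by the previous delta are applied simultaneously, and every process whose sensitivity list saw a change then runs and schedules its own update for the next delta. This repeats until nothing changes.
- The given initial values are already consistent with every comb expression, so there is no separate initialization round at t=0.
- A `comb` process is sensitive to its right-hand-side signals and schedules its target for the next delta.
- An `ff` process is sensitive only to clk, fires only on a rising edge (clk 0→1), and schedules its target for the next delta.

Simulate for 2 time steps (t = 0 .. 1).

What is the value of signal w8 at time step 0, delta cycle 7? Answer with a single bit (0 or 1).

[bits: w4,w0,w9,w5,w1,w8,w2,clk,w6,w3,w7]
t=0: Δ0=11100110110 Δ1=11100111110 Δ2=11110111110 Δ3=10110001110 Δ4=10110011100 Δ5=10110011000 Δ6=11110011000 Δ7=11110001000 | 7Δ
t=1: Δ0=11110001000 Δ1=11110000000 | 1Δ

0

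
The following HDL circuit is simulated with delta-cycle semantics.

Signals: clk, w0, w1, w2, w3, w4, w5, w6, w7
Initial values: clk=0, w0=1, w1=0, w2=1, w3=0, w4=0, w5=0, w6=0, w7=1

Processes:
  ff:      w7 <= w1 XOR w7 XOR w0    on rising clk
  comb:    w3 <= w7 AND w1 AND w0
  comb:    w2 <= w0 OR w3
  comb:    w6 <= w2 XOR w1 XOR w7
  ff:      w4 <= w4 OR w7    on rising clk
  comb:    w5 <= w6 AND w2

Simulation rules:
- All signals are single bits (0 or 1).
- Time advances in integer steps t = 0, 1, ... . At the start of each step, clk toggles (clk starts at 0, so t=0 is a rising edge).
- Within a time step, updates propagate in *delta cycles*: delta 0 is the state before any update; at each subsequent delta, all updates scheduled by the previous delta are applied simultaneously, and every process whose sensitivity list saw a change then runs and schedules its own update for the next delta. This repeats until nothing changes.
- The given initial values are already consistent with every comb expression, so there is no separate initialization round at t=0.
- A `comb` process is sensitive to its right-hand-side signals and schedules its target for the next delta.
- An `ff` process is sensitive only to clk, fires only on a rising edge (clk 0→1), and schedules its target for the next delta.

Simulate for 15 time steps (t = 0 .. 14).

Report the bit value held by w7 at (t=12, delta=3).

t0.Δ0 w1=0 w7=1 w5=0 w0=1 w4=0 w2=1 clk=0 w3=0 w6=0
t0.Δ1 w1=0 w7=1 w5=0 w0=1 w4=0 w2=1 clk=1 w3=0 w6=0
t0.Δ2 w1=0 w7=0 w5=0 w0=1 w4=1 w2=1 clk=1 w3=0 w6=0
t0.Δ3 w1=0 w7=0 w5=0 w0=1 w4=1 w2=1 clk=1 w3=0 w6=1
t0.Δ4 w1=0 w7=0 w5=1 w0=1 w4=1 w2=1 clk=1 w3=0 w6=1
t1.Δ0 w1=0 w7=0 w5=1 w0=1 w4=1 w2=1 clk=1 w3=0 w6=1
t1.Δ1 w1=0 w7=0 w5=1 w0=1 w4=1 w2=1 clk=0 w3=0 w6=1
t2.Δ0 w1=0 w7=0 w5=1 w0=1 w4=1 w2=1 clk=0 w3=0 w6=1
t2.Δ1 w1=0 w7=0 w5=1 w0=1 w4=1 w2=1 clk=1 w3=0 w6=1
t2.Δ2 w1=0 w7=1 w5=1 w0=1 w4=1 w2=1 clk=1 w3=0 w6=1
t2.Δ3 w1=0 w7=1 w5=1 w0=1 w4=1 w2=1 clk=1 w3=0 w6=0
t2.Δ4 w1=0 w7=1 w5=0 w0=1 w4=1 w2=1 clk=1 w3=0 w6=0
t3.Δ0 w1=0 w7=1 w5=0 w0=1 w4=1 w2=1 clk=1 w3=0 w6=0
t3.Δ1 w1=0 w7=1 w5=0 w0=1 w4=1 w2=1 clk=0 w3=0 w6=0
t4.Δ0 w1=0 w7=1 w5=0 w0=1 w4=1 w2=1 clk=0 w3=0 w6=0
t4.Δ1 w1=0 w7=1 w5=0 w0=1 w4=1 w2=1 clk=1 w3=0 w6=0
t4.Δ2 w1=0 w7=0 w5=0 w0=1 w4=1 w2=1 clk=1 w3=0 w6=0
t4.Δ3 w1=0 w7=0 w5=0 w0=1 w4=1 w2=1 clk=1 w3=0 w6=1
t4.Δ4 w1=0 w7=0 w5=1 w0=1 w4=1 w2=1 clk=1 w3=0 w6=1
t5.Δ0 w1=0 w7=0 w5=1 w0=1 w4=1 w2=1 clk=1 w3=0 w6=1
t5.Δ1 w1=0 w7=0 w5=1 w0=1 w4=1 w2=1 clk=0 w3=0 w6=1
t6.Δ0 w1=0 w7=0 w5=1 w0=1 w4=1 w2=1 clk=0 w3=0 w6=1
t6.Δ1 w1=0 w7=0 w5=1 w0=1 w4=1 w2=1 clk=1 w3=0 w6=1
t6.Δ2 w1=0 w7=1 w5=1 w0=1 w4=1 w2=1 clk=1 w3=0 w6=1
t6.Δ3 w1=0 w7=1 w5=1 w0=1 w4=1 w2=1 clk=1 w3=0 w6=0
t6.Δ4 w1=0 w7=1 w5=0 w0=1 w4=1 w2=1 clk=1 w3=0 w6=0
t7.Δ0 w1=0 w7=1 w5=0 w0=1 w4=1 w2=1 clk=1 w3=0 w6=0
t7.Δ1 w1=0 w7=1 w5=0 w0=1 w4=1 w2=1 clk=0 w3=0 w6=0
t8.Δ0 w1=0 w7=1 w5=0 w0=1 w4=1 w2=1 clk=0 w3=0 w6=0
t8.Δ1 w1=0 w7=1 w5=0 w0=1 w4=1 w2=1 clk=1 w3=0 w6=0
t8.Δ2 w1=0 w7=0 w5=0 w0=1 w4=1 w2=1 clk=1 w3=0 w6=0
t8.Δ3 w1=0 w7=0 w5=0 w0=1 w4=1 w2=1 clk=1 w3=0 w6=1
t8.Δ4 w1=0 w7=0 w5=1 w0=1 w4=1 w2=1 clk=1 w3=0 w6=1
t9.Δ0 w1=0 w7=0 w5=1 w0=1 w4=1 w2=1 clk=1 w3=0 w6=1
t9.Δ1 w1=0 w7=0 w5=1 w0=1 w4=1 w2=1 clk=0 w3=0 w6=1
t10.Δ0 w1=0 w7=0 w5=1 w0=1 w4=1 w2=1 clk=0 w3=0 w6=1
t10.Δ1 w1=0 w7=0 w5=1 w0=1 w4=1 w2=1 clk=1 w3=0 w6=1
t10.Δ2 w1=0 w7=1 w5=1 w0=1 w4=1 w2=1 clk=1 w3=0 w6=1
t10.Δ3 w1=0 w7=1 w5=1 w0=1 w4=1 w2=1 clk=1 w3=0 w6=0
t10.Δ4 w1=0 w7=1 w5=0 w0=1 w4=1 w2=1 clk=1 w3=0 w6=0
t11.Δ0 w1=0 w7=1 w5=0 w0=1 w4=1 w2=1 clk=1 w3=0 w6=0
t11.Δ1 w1=0 w7=1 w5=0 w0=1 w4=1 w2=1 clk=0 w3=0 w6=0
t12.Δ0 w1=0 w7=1 w5=0 w0=1 w4=1 w2=1 clk=0 w3=0 w6=0
t12.Δ1 w1=0 w7=1 w5=0 w0=1 w4=1 w2=1 clk=1 w3=0 w6=0
t12.Δ2 w1=0 w7=0 w5=0 w0=1 w4=1 w2=1 clk=1 w3=0 w6=0
t12.Δ3 w1=0 w7=0 w5=0 w0=1 w4=1 w2=1 clk=1 w3=0 w6=1
t12.Δ4 w1=0 w7=0 w5=1 w0=1 w4=1 w2=1 clk=1 w3=0 w6=1
t13.Δ0 w1=0 w7=0 w5=1 w0=1 w4=1 w2=1 clk=1 w3=0 w6=1
t13.Δ1 w1=0 w7=0 w5=1 w0=1 w4=1 w2=1 clk=0 w3=0 w6=1
t14.Δ0 w1=0 w7=0 w5=1 w0=1 w4=1 w2=1 clk=0 w3=0 w6=1
t14.Δ1 w1=0 w7=0 w5=1 w0=1 w4=1 w2=1 clk=1 w3=0 w6=1
t14.Δ2 w1=0 w7=1 w5=1 w0=1 w4=1 w2=1 clk=1 w3=0 w6=1
t14.Δ3 w1=0 w7=1 w5=1 w0=1 w4=1 w2=1 clk=1 w3=0 w6=0
t14.Δ4 w1=0 w7=1 w5=0 w0=1 w4=1 w2=1 clk=1 w3=0 w6=0

0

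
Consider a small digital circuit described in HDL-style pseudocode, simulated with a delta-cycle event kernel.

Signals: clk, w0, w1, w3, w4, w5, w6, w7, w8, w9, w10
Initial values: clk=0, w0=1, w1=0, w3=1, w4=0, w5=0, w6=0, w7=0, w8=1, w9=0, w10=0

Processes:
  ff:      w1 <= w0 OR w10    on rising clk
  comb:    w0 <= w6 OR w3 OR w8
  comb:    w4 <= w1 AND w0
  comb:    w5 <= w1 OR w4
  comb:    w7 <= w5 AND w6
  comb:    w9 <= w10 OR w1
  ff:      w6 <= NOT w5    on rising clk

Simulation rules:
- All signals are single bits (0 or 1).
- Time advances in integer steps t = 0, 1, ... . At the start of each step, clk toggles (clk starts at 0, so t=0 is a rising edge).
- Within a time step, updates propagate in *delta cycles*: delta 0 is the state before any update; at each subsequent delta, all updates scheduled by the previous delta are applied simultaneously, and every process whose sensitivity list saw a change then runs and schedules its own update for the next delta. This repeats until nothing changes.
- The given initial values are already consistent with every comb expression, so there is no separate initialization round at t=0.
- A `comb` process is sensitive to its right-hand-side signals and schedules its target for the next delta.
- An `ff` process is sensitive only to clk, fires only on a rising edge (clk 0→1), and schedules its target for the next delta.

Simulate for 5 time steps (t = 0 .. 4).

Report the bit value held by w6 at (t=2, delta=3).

t0.Δ0 w7=0 w4=0 w6=0 w8=1 w9=0 clk=0 w3=1 w1=0 w10=0 w0=1 w5=0
t0.Δ1 w7=0 w4=0 w6=0 w8=1 w9=0 clk=1 w3=1 w1=0 w10=0 w0=1 w5=0
t0.Δ2 w7=0 w4=0 w6=1 w8=1 w9=0 clk=1 w3=1 w1=1 w10=0 w0=1 w5=0
t0.Δ3 w7=0 w4=1 w6=1 w8=1 w9=1 clk=1 w3=1 w1=1 w10=0 w0=1 w5=1
t0.Δ4 w7=1 w4=1 w6=1 w8=1 w9=1 clk=1 w3=1 w1=1 w10=0 w0=1 w5=1
t1.Δ0 w7=1 w4=1 w6=1 w8=1 w9=1 clk=1 w3=1 w1=1 w10=0 w0=1 w5=1
t1.Δ1 w7=1 w4=1 w6=1 w8=1 w9=1 clk=0 w3=1 w1=1 w10=0 w0=1 w5=1
t2.Δ0 w7=1 w4=1 w6=1 w8=1 w9=1 clk=0 w3=1 w1=1 w10=0 w0=1 w5=1
t2.Δ1 w7=1 w4=1 w6=1 w8=1 w9=1 clk=1 w3=1 w1=1 w10=0 w0=1 w5=1
t2.Δ2 w7=1 w4=1 w6=0 w8=1 w9=1 clk=1 w3=1 w1=1 w10=0 w0=1 w5=1
t2.Δ3 w7=0 w4=1 w6=0 w8=1 w9=1 clk=1 w3=1 w1=1 w10=0 w0=1 w5=1
t3.Δ0 w7=0 w4=1 w6=0 w8=1 w9=1 clk=1 w3=1 w1=1 w10=0 w0=1 w5=1
t3.Δ1 w7=0 w4=1 w6=0 w8=1 w9=1 clk=0 w3=1 w1=1 w10=0 w0=1 w5=1
t4.Δ0 w7=0 w4=1 w6=0 w8=1 w9=1 clk=0 w3=1 w1=1 w10=0 w0=1 w5=1
t4.Δ1 w7=0 w4=1 w6=0 w8=1 w9=1 clk=1 w3=1 w1=1 w10=0 w0=1 w5=1

0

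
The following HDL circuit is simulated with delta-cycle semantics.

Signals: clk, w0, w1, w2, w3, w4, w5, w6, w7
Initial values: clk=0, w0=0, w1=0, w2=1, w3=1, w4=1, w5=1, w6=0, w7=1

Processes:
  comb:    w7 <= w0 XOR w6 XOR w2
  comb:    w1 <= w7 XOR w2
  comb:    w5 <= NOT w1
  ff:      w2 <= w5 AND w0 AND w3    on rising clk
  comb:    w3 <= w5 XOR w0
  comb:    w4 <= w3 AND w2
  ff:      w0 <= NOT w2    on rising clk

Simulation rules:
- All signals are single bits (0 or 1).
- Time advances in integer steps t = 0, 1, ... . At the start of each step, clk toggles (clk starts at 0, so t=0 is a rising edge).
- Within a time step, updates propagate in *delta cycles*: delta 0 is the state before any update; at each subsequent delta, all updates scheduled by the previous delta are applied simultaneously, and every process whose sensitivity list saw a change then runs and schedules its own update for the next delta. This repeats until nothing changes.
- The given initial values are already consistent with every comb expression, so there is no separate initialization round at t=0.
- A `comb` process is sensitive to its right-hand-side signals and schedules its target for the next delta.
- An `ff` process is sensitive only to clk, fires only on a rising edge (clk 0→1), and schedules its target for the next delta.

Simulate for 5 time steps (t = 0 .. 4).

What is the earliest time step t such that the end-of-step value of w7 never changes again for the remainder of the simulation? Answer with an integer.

[bits: w2,w4,w3,w1,w0,w6,clk,w7,w5]
t=0: Δ0=111000011 Δ1=111000111 Δ2=011000111 Δ3=001100101 Δ4=001000100 Δ5=000000101 Δ6=001000101 | 6Δ
t=1: Δ0=001000101 Δ1=001000001 | 1Δ
t=2: Δ0=001000001 Δ1=001000101 Δ2=001010101 Δ3=000010111 Δ4=000110111 Δ5=000110110 Δ6=001110110 | 6Δ
t=3: Δ0=001110110 Δ1=001110010 | 1Δ
t=4: Δ0=001110010 Δ1=001110110 | 1Δ

2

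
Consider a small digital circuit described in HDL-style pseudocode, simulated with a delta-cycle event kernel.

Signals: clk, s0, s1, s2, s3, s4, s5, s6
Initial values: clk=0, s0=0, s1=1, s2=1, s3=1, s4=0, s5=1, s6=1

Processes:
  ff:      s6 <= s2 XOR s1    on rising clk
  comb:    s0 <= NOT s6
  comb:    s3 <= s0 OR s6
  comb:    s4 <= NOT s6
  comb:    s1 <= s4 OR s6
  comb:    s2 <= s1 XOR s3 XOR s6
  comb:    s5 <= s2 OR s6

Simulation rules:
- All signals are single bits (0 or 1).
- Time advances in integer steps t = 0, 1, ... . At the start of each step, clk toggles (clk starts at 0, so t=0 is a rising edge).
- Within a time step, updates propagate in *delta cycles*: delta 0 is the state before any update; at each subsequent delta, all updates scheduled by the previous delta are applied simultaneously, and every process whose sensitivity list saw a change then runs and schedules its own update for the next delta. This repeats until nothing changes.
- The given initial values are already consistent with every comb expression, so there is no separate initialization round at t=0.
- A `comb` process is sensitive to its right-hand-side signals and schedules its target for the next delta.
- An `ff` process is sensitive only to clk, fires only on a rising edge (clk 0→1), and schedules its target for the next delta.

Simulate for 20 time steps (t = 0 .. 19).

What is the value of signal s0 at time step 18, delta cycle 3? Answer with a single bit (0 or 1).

0

t0.Δ0 s1=1 s3=1 s0=0 s2=1 clk=0 s4=0 s5=1 s6=1
t0.Δ1 s1=1 s3=1 s0=0 s2=1 clk=1 s4=0 s5=1 s6=1
t0.Δ2 s1=1 s3=1 s0=0 s2=1 clk=1 s4=0 s5=1 s6=0
t0.Δ3 s1=0 s3=0 s0=1 s2=0 clk=1 s4=1 s5=1 s6=0
t0.Δ4 s1=1 s3=1 s0=1 s2=0 clk=1 s4=1 s5=0 s6=0
t1.Δ0 s1=1 s3=1 s0=1 s2=0 clk=1 s4=1 s5=0 s6=0
t1.Δ1 s1=1 s3=1 s0=1 s2=0 clk=0 s4=1 s5=0 s6=0
t2.Δ0 s1=1 s3=1 s0=1 s2=0 clk=0 s4=1 s5=0 s6=0
t2.Δ1 s1=1 s3=1 s0=1 s2=0 clk=1 s4=1 s5=0 s6=0
t2.Δ2 s1=1 s3=1 s0=1 s2=0 clk=1 s4=1 s5=0 s6=1
t2.Δ3 s1=1 s3=1 s0=0 s2=1 clk=1 s4=0 s5=1 s6=1
t3.Δ0 s1=1 s3=1 s0=0 s2=1 clk=1 s4=0 s5=1 s6=1
t3.Δ1 s1=1 s3=1 s0=0 s2=1 clk=0 s4=0 s5=1 s6=1
t4.Δ0 s1=1 s3=1 s0=0 s2=1 clk=0 s4=0 s5=1 s6=1
t4.Δ1 s1=1 s3=1 s0=0 s2=1 clk=1 s4=0 s5=1 s6=1
t4.Δ2 s1=1 s3=1 s0=0 s2=1 clk=1 s4=0 s5=1 s6=0
t4.Δ3 s1=0 s3=0 s0=1 s2=0 clk=1 s4=1 s5=1 s6=0
t4.Δ4 s1=1 s3=1 s0=1 s2=0 clk=1 s4=1 s5=0 s6=0
t5.Δ0 s1=1 s3=1 s0=1 s2=0 clk=1 s4=1 s5=0 s6=0
t5.Δ1 s1=1 s3=1 s0=1 s2=0 clk=0 s4=1 s5=0 s6=0
t6.Δ0 s1=1 s3=1 s0=1 s2=0 clk=0 s4=1 s5=0 s6=0
t6.Δ1 s1=1 s3=1 s0=1 s2=0 clk=1 s4=1 s5=0 s6=0
t6.Δ2 s1=1 s3=1 s0=1 s2=0 clk=1 s4=1 s5=0 s6=1
t6.Δ3 s1=1 s3=1 s0=0 s2=1 clk=1 s4=0 s5=1 s6=1
t7.Δ0 s1=1 s3=1 s0=0 s2=1 clk=1 s4=0 s5=1 s6=1
t7.Δ1 s1=1 s3=1 s0=0 s2=1 clk=0 s4=0 s5=1 s6=1
t8.Δ0 s1=1 s3=1 s0=0 s2=1 clk=0 s4=0 s5=1 s6=1
t8.Δ1 s1=1 s3=1 s0=0 s2=1 clk=1 s4=0 s5=1 s6=1
t8.Δ2 s1=1 s3=1 s0=0 s2=1 clk=1 s4=0 s5=1 s6=0
t8.Δ3 s1=0 s3=0 s0=1 s2=0 clk=1 s4=1 s5=1 s6=0
t8.Δ4 s1=1 s3=1 s0=1 s2=0 clk=1 s4=1 s5=0 s6=0
t9.Δ0 s1=1 s3=1 s0=1 s2=0 clk=1 s4=1 s5=0 s6=0
t9.Δ1 s1=1 s3=1 s0=1 s2=0 clk=0 s4=1 s5=0 s6=0
t10.Δ0 s1=1 s3=1 s0=1 s2=0 clk=0 s4=1 s5=0 s6=0
t10.Δ1 s1=1 s3=1 s0=1 s2=0 clk=1 s4=1 s5=0 s6=0
t10.Δ2 s1=1 s3=1 s0=1 s2=0 clk=1 s4=1 s5=0 s6=1
t10.Δ3 s1=1 s3=1 s0=0 s2=1 clk=1 s4=0 s5=1 s6=1
t11.Δ0 s1=1 s3=1 s0=0 s2=1 clk=1 s4=0 s5=1 s6=1
t11.Δ1 s1=1 s3=1 s0=0 s2=1 clk=0 s4=0 s5=1 s6=1
t12.Δ0 s1=1 s3=1 s0=0 s2=1 clk=0 s4=0 s5=1 s6=1
t12.Δ1 s1=1 s3=1 s0=0 s2=1 clk=1 s4=0 s5=1 s6=1
t12.Δ2 s1=1 s3=1 s0=0 s2=1 clk=1 s4=0 s5=1 s6=0
t12.Δ3 s1=0 s3=0 s0=1 s2=0 clk=1 s4=1 s5=1 s6=0
t12.Δ4 s1=1 s3=1 s0=1 s2=0 clk=1 s4=1 s5=0 s6=0
t13.Δ0 s1=1 s3=1 s0=1 s2=0 clk=1 s4=1 s5=0 s6=0
t13.Δ1 s1=1 s3=1 s0=1 s2=0 clk=0 s4=1 s5=0 s6=0
t14.Δ0 s1=1 s3=1 s0=1 s2=0 clk=0 s4=1 s5=0 s6=0
t14.Δ1 s1=1 s3=1 s0=1 s2=0 clk=1 s4=1 s5=0 s6=0
t14.Δ2 s1=1 s3=1 s0=1 s2=0 clk=1 s4=1 s5=0 s6=1
t14.Δ3 s1=1 s3=1 s0=0 s2=1 clk=1 s4=0 s5=1 s6=1
t15.Δ0 s1=1 s3=1 s0=0 s2=1 clk=1 s4=0 s5=1 s6=1
t15.Δ1 s1=1 s3=1 s0=0 s2=1 clk=0 s4=0 s5=1 s6=1
t16.Δ0 s1=1 s3=1 s0=0 s2=1 clk=0 s4=0 s5=1 s6=1
t16.Δ1 s1=1 s3=1 s0=0 s2=1 clk=1 s4=0 s5=1 s6=1
t16.Δ2 s1=1 s3=1 s0=0 s2=1 clk=1 s4=0 s5=1 s6=0
t16.Δ3 s1=0 s3=0 s0=1 s2=0 clk=1 s4=1 s5=1 s6=0
t16.Δ4 s1=1 s3=1 s0=1 s2=0 clk=1 s4=1 s5=0 s6=0
t17.Δ0 s1=1 s3=1 s0=1 s2=0 clk=1 s4=1 s5=0 s6=0
t17.Δ1 s1=1 s3=1 s0=1 s2=0 clk=0 s4=1 s5=0 s6=0
t18.Δ0 s1=1 s3=1 s0=1 s2=0 clk=0 s4=1 s5=0 s6=0
t18.Δ1 s1=1 s3=1 s0=1 s2=0 clk=1 s4=1 s5=0 s6=0
t18.Δ2 s1=1 s3=1 s0=1 s2=0 clk=1 s4=1 s5=0 s6=1
t18.Δ3 s1=1 s3=1 s0=0 s2=1 clk=1 s4=0 s5=1 s6=1
t19.Δ0 s1=1 s3=1 s0=0 s2=1 clk=1 s4=0 s5=1 s6=1
t19.Δ1 s1=1 s3=1 s0=0 s2=1 clk=0 s4=0 s5=1 s6=1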